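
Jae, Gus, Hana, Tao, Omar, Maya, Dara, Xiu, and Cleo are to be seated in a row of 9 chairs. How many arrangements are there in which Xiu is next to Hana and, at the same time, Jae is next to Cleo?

Treat {Xiu,Hana} as one block (2 orders) and {Jae,Cleo} as another (2 orders).
That leaves 7 units to arrange: 2 × 2 × 7! = 4 × 5040 = 20160.

20160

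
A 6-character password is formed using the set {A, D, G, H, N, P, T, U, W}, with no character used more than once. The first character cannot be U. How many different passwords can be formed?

53760

The first character has 9−1 = 8 choices (anything except U).
The remaining 5 characters are filled from the other 8 symbols without repetition: 8 × 7 × 6 × 5 × 4 = 6720.
Total: 8 × 6720 = 53760.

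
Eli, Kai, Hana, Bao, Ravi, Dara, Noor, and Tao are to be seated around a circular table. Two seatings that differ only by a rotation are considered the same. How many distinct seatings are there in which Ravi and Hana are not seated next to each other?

3600

All circular seatings of 8 people number (7)! = 5040.
Seatings with Ravi beside Hana: treat them as a block with 2 internal orders, giving 2 × (6)! = 1440.
Subtracting, 5040 − 1440 = 3600.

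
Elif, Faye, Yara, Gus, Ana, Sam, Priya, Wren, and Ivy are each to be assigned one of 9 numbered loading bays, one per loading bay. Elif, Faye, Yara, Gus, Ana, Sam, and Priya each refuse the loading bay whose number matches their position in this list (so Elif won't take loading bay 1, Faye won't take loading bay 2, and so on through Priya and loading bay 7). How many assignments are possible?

Let Aᵢ (for 1 ≤ i ≤ 7) be the placements that put person i in their forbidden loading bay. Any j of these fix j positions, leaving (9−j)! ways to fill the rest, and there are C(7,j) ways to pick which j.
By inclusion–exclusion, the number of valid placements is Σ_{j=0}^{7} (−1)^j C(7,j)·(9−j)!.
Computing: 362880 − 282240 + 105840 − 25200 + 4200 − 504 + 42 − 2 = 165016.

165016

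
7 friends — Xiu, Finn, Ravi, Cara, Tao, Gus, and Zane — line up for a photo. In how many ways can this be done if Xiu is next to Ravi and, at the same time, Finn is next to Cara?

Treat {Xiu,Ravi} as one block (2 orders) and {Finn,Cara} as another (2 orders).
That leaves 5 units to arrange: 2 × 2 × 5! = 4 × 120 = 480.

480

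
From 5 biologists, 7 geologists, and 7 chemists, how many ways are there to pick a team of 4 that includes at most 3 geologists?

3841

Split by how many geologists are chosen (0 through 3).
Sum: C(7,0)·C(12,4) + C(7,1)·C(12,3) + C(7,2)·C(12,2) + C(7,3)·C(12,1) = 495 + 1540 + 1386 + 420 = 3841.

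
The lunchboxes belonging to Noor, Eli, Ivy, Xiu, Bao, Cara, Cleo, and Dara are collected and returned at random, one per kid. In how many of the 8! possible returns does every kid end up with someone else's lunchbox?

Let Aᵢ be the assignments in which kid i gets their own lunchbox. We want the size of the complement of A₁∪…∪A_8.
By inclusion–exclusion this is Σ_{j=0}^{8} (−1)^j C(8,j)·(8−j)!.
Computing: 40320 − 40320 + 20160 − 6720 + 1680 − 336 + 56 − 8 + 1 = 14833.

14833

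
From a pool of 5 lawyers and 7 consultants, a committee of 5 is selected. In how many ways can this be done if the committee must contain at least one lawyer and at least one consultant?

770

Total 5-person selections from all 12: C(12,5) = 792.
Selections missing a whole group: no lawyers → C(7,5) = 21; no consultants → C(5,5) = 1.
Both groups omitted at once is impossible, so 792 − 22 = 770.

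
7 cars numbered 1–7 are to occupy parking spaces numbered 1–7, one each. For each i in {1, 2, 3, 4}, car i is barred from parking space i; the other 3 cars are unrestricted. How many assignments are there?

2790

Let Aᵢ (for 1 ≤ i ≤ 4) be the placements that put car i in its forbidden parking space. Any j of these fix j positions, leaving (7−j)! ways to fill the rest, and there are C(4,j) ways to pick which j.
By inclusion–exclusion, the number of valid placements is Σ_{j=0}^{4} (−1)^j C(4,j)·(7−j)!.
Computing: 5040 − 2880 + 720 − 96 + 6 = 2790.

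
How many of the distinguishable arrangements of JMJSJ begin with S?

4

With the first slot taken by S, it remains to arrange the other 4 letters (JMJJ).
Those 4 letters have J appearing 3 times, giving (4)!/(3!) = 4.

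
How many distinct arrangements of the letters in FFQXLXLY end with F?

1260

With the last slot taken by F, it remains to arrange the other 7 letters (FQXLXLY).
Those 7 letters have L appearing twice and X appearing twice, giving (7)!/(2!·2!) = 1260.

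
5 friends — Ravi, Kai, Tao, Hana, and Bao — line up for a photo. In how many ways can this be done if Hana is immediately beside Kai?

48

Place the 3 others and the Hana-Kai pair as 4 objects in a line; the pair has 2 internal arrangements.
So the count is 2·(4)! = 48.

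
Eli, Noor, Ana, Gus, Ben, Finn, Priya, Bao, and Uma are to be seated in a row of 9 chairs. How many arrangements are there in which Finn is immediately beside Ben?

80640

Treat {Finn, Ben} as a single unit. There are 8 units to order, and the pair itself can be ordered 2 ways.
So the count is 2·(8)! = 80640.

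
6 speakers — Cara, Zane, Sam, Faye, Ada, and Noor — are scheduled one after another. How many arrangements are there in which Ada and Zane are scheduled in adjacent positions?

240

Place the 4 others and the Ada-Zane pair as 5 objects in a line; the pair has 2 internal arrangements.
That gives 2 × 5! = 2 × 120 = 240.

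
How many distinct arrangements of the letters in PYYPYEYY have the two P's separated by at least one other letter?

126

There are 8!/(5!·2!) = 168 arrangements of PYYPYEYY in total.
Arrangements with the P's together: treat PP as one letter, giving (7)!/(5!) = 42.
Hence 168 − 42 = 126.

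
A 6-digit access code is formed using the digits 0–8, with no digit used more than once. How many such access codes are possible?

Choose and order 6 of the 9 symbols: the first digit has 9 options, the next 8, and so on down to 4.
That product is 9 × 8 × 7 × 6 × 5 × 4 = 60480.

60480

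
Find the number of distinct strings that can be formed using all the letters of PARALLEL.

3360

Letter multiplicities in PARALLEL: A×2, E×1, L×3, P×1, R×1.
Dividing 8! = 40320 by 3!·2! = 12 for the repeated letters gives 3360.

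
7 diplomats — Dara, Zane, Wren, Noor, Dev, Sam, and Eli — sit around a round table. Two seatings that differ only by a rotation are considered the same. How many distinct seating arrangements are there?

Around a circle, 7 distinct people have 7!/7 = (6)! = 720 rotationally distinct seatings.

720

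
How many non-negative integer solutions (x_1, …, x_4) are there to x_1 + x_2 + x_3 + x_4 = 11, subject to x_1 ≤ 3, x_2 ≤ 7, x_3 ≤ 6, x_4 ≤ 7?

Ignoring the caps, the number of non-negative solutions to x_1+…+x_4 = 11 is C(14,3) = 364.
Subtract solutions that violate a single cap (substitute x_i' = x_i − (cap_i+1)): x_1 ≥ 4 gives C(10,3) = 120; x_2 ≥ 8 gives C(6,3) = 20; x_3 ≥ 7 gives C(7,3) = 35; x_4 ≥ 8 gives C(6,3) = 20. Together 195.
Add back pairs where two caps are both exceeded: 0 + 1 + 0 + 0 + 0 + 0 = 1.
By inclusion–exclusion the count is 364 − 195 + 1 = 170.

170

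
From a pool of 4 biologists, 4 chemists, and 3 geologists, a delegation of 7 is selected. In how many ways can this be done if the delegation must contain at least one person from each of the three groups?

Total 7-person selections from all 11: C(11,7) = 330.
Subtract selections that omit an entire group: no biologists → C(7,7) = 1; no chemists → C(7,7) = 1; no geologists → C(8,7) = 8.
Add back selections omitting two groups (i.e. drawn from a single group): C(4,7) + C(4,7) + C(3,7) = 0.
By inclusion–exclusion: 330 − 10 + 0 = 320.

320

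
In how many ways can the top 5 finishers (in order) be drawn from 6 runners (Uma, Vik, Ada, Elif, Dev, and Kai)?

This is an ordered selection of 5 from 6: P(6,5).
That gives 6 × 5 × 4 × 3 × 2 = 720.

720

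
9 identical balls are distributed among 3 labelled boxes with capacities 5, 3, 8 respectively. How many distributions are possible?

Without the upper bounds there are C(11,2) = 55 ways to split 9 among 3 boxes.
Subtract solutions that violate a single cap (substitute x_i' = x_i − (cap_i+1)): x_1 ≥ 6 gives C(5,2) = 10; x_2 ≥ 4 gives C(7,2) = 21; x_3 ≥ 9 gives C(2,2) = 1. Together 32.
No two caps can be exceeded simultaneously, so the pair terms are all 0.
By inclusion–exclusion the count is 55 − 32 + 0 = 23.

23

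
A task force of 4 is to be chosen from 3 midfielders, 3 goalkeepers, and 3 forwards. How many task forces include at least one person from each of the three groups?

81

Total 4-person selections from all 9: C(9,4) = 126.
Subtract selections that omit an entire group: no midfielders → C(6,4) = 15; no goalkeepers → C(6,4) = 15; no forwards → C(6,4) = 15.
Add back selections omitting two groups (i.e. drawn from a single group): C(3,4) + C(3,4) + C(3,4) = 0.
By inclusion–exclusion: 126 − 45 + 0 = 81.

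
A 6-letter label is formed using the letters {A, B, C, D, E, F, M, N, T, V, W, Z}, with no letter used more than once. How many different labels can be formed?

665280

With no repetition, fill the 6 letters in order: 12 choices, then 11, down to 7.
That product is 12 × 11 × 10 × 9 × 8 × 7 = 665280.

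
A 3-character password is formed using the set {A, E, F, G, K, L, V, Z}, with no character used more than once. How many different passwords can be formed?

Choose and order 3 of the 8 symbols: the first character has 8 options, the next 7, then 6.
8 × 7 × 6 = 336.

336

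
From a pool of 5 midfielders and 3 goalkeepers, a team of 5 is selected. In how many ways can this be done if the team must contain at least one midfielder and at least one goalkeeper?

Unrestricted: C(8,5) = 56 ways to pick any 5 of the 8.
Selections missing a whole group: no midfielders → C(3,5) = 0; no goalkeepers → C(5,5) = 1.
Both groups omitted at once is impossible, so 56 − 1 = 55.

55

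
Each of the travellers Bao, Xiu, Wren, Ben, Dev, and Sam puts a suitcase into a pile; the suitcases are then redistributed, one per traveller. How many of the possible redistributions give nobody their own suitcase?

This is the derangement count D_6: permutations of 6 items with no fixed point.
By inclusion–exclusion this is Σ_{j=0}^{6} (−1)^j C(6,j)·(6−j)!.
Computing: 720 − 720 + 360 − 120 + 30 − 6 + 1 = 265.

265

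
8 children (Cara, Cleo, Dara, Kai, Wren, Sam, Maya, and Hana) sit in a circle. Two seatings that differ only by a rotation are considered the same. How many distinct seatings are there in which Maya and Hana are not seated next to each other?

3600

Without the restriction there are (7)! = 5040 seatings.
Seatings with Maya beside Hana: treat them as a block with 2 internal orders, giving 2 × (6)! = 1440.
Subtracting, 5040 − 1440 = 3600.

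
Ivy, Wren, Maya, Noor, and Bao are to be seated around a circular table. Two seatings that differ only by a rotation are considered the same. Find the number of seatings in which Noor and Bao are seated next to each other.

Treat {Noor, Bao} as one unit (2 internal orders) and seat the resulting 4 units around the table: (3)! circular arrangements.
So 2 × (3)! = 2 × 6 = 12.

12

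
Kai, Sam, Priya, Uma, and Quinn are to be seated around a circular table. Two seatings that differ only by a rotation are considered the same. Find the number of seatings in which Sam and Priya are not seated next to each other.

12

Without the restriction there are (4)! = 24 seatings.
Seatings with Sam beside Priya: treat them as a block with 2 internal orders, giving 2 × (3)! = 12.
Subtracting, 24 − 12 = 12.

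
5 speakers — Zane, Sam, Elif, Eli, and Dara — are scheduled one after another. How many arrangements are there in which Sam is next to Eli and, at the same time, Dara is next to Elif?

Treat {Sam,Eli} as one block (2 orders) and {Dara,Elif} as another (2 orders).
That leaves 3 units to arrange: 2 × 2 × 3! = 4 × 6 = 24.

24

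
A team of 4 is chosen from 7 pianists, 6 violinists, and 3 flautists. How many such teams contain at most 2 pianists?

Split by how many pianists are chosen (0 through 2).
Sum: C(7,0)·C(9,4) + C(7,1)·C(9,3) + C(7,2)·C(9,2) = 126 + 588 + 756 = 1470.

1470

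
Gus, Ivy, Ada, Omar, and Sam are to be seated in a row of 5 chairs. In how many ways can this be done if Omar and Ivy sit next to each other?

Place the 3 others and the Omar-Ivy pair as 4 objects in a line; the pair has 2 internal arrangements.
That gives 2 × 4! = 2 × 24 = 48.

48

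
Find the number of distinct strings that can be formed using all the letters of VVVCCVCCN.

Letter multiplicities in VVVCCVCCN: C×4, N×1, V×4.
Dividing 9! = 362880 by 4!·4! = 576 for the repeated letters gives 630.

630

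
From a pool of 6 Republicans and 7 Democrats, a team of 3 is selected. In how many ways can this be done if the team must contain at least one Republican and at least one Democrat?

Unrestricted: C(13,3) = 286 ways to pick any 3 of the 13.
Subtract selections that omit an entire group: no Republicans → C(7,3) = 35; no Democrats → C(6,3) = 20.
Both groups omitted at once is impossible, so 286 − 55 = 231.

231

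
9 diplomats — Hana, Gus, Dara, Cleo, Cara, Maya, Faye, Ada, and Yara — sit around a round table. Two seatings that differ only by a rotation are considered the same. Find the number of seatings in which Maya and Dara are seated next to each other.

Glue Maya and Dara into a block (2 internal orders). Seating 8 units around a circle gives (7)! arrangements.
So 2 × (7)! = 2 × 5040 = 10080.

10080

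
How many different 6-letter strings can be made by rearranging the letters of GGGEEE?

20

GGGEEE has 6 letters with E appearing 3 times and G appearing 3 times.
So there are 6! / (3!·3!) = 20 distinguishable arrangements.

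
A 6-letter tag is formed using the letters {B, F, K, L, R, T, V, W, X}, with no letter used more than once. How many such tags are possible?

Choose and order 6 of the 9 symbols: the first letter has 9 options, the next 8, and so on down to 4.
That product is 9 × 8 × 7 × 6 × 5 × 4 = 60480.

60480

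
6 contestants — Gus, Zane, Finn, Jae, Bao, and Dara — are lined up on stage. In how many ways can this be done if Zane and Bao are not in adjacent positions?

480

There are 6! = 720 arrangements in all. If Zane and Bao are adjacent, merging them into one block gives 2·(5)! = 240 arrangements.
Complementary counting: 720 − 240 = 480.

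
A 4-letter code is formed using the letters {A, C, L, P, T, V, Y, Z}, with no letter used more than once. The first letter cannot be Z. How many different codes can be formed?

The first letter has 8−1 = 7 choices (anything except Z).
The remaining 3 letters are filled from the other 7 symbols without repetition: 7 × 6 × 5 = 210.
Total: 7 × 210 = 1470.

1470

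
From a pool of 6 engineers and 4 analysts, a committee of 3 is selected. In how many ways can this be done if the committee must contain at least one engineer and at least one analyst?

With no constraint there are C(10,3) = 120 possible selections.
Selections missing a whole group: no engineers → C(4,3) = 4; no analysts → C(6,3) = 20.
Both groups omitted at once is impossible, so 120 − 24 = 96.

96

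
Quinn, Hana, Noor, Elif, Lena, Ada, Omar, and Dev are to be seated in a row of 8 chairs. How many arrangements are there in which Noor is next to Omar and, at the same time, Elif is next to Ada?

2880

Treat {Noor,Omar} as one block (2 orders) and {Elif,Ada} as another (2 orders).
That leaves 6 units to arrange: 2 × 2 × 6! = 4 × 720 = 2880.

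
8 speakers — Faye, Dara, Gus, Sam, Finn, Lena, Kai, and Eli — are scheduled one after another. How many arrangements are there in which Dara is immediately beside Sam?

10080

Glue Dara and Sam into one block (2 internal orders), leaving 7 units to arrange in a row.
That gives 2 × 7! = 2 × 5040 = 10080.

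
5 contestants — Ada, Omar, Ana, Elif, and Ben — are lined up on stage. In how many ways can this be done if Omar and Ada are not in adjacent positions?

72

There are 5! = 120 arrangements in all. If Omar and Ada are adjacent, merging them into one block gives 2·(4)! = 48 arrangements.
Complementary counting: 120 − 48 = 72.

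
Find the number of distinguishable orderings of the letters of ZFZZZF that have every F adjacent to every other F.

Treat the 2 copies of F as a single block. The multiset to arrange is then {FF, Z, Z, Z, Z}, 5 items in all.
That gives (5)!/(4!) = 5 arrangements.

5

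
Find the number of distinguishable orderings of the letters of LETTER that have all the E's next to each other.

Treat the 2 copies of E as a single block. The multiset to arrange is then {EE, L, R, T, T}, 5 items in all.
That gives (5)!/(2!) = 60 arrangements.

60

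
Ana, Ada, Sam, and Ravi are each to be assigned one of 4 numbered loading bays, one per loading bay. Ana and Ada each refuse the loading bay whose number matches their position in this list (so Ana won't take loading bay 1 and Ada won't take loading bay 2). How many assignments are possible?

14

Let Aᵢ (for i ∈ {1, 2}) be the placements that put person i in their forbidden loading bay. Any j of these fix j positions, leaving (4−j)! ways to fill the rest, and there are C(2,j) ways to pick which j.
By inclusion–exclusion, the number of valid placements is Σ_{j=0}^{2} (−1)^j C(2,j)·(4−j)!.
Computing: 24 − 12 + 2 = 14.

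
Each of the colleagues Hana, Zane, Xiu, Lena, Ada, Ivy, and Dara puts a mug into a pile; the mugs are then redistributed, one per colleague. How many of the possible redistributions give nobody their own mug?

1854

This is the derangement count D_7: permutations of 7 items with no fixed point.
By inclusion–exclusion this is Σ_{j=0}^{7} (−1)^j C(7,j)·(7−j)!.
Computing: 5040 − 5040 + 2520 − 840 + 210 − 42 + 7 − 1 = 1854.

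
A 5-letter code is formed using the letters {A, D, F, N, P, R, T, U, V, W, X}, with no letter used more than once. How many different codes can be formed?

55440

With no repetition, fill the 5 letters in order: 11 choices, then 10, down to 7.
That product is 11 × 10 × 9 × 8 × 7 = 55440.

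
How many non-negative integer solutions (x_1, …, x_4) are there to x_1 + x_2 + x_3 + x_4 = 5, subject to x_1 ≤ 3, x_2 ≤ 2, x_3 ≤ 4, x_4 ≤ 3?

By stars and bars, unrestricted non-negative solutions to x_1+…+x_4 = 5 number C(5+3,3) = 56.
Subtract solutions that violate a single cap (substitute x_i' = x_i − (cap_i+1)): x_1 ≥ 4 gives C(4,3) = 4; x_2 ≥ 3 gives C(5,3) = 10; x_3 ≥ 5 gives C(3,3) = 1; x_4 ≥ 4 gives C(4,3) = 4. Together 19.
No two caps can be exceeded simultaneously, so the pair terms are all 0.
By inclusion–exclusion the count is 56 − 19 + 0 = 37.

37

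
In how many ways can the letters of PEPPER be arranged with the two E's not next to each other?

40

Total arrangements of PEPPER: 6!/(3!·2!) = 60.
If the two E's are adjacent, glue them into one block, leaving 5 items to arrange: (5)!/(3!) = 20 ways.
Subtracting, 60 − 20 = 40 arrangements keep the E's apart.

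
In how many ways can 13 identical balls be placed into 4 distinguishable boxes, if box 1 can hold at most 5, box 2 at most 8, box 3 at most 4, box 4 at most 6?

171

Ignoring the caps, the number of non-negative solutions to x_1+…+x_4 = 13 is C(16,3) = 560.
Subtract solutions that violate a single cap (substitute x_i' = x_i − (cap_i+1)): x_1 ≥ 6 gives C(10,3) = 120; x_2 ≥ 9 gives C(7,3) = 35; x_3 ≥ 5 gives C(11,3) = 165; x_4 ≥ 7 gives C(9,3) = 84. Together 404.
Add back pairs where two caps are both exceeded: 0 + 10 + 1 + 0 + 0 + 4 = 15.
By inclusion–exclusion the count is 560 − 404 + 15 = 171.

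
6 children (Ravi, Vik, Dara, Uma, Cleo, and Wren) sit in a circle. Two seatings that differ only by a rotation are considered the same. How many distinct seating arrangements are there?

Around a circle, 6 distinct people have 6!/6 = (5)! = 120 rotationally distinct seatings.

120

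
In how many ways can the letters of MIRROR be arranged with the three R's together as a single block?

24

Treat the 3 copies of R as a single block. The multiset to arrange is then {RRR, I, M, O}, 4 items in all.
All 4 items are distinct, so there are (4)! = 24 arrangements.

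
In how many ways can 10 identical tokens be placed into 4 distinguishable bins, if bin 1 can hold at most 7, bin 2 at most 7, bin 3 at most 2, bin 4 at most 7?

136

Without the upper bounds there are C(13,3) = 286 ways to split 10 among 4 bins.
Subtract solutions that violate a single cap (substitute x_i' = x_i − (cap_i+1)): x_1 ≥ 8 gives C(5,3) = 10; x_2 ≥ 8 gives C(5,3) = 10; x_3 ≥ 3 gives C(10,3) = 120; x_4 ≥ 8 gives C(5,3) = 10. Together 150.
No two caps can be exceeded simultaneously, so the pair terms are all 0.
By inclusion–exclusion the count is 286 − 150 + 0 = 136.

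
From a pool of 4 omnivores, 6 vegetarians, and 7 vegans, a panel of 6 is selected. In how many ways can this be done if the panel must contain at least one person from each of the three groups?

Total 6-person selections from all 17: C(17,6) = 12376.
Selections missing a whole group: no omnivores → C(13,6) = 1716; no vegetarians → C(11,6) = 462; no vegans → C(10,6) = 210.
Add back selections omitting two groups (i.e. drawn from a single group): C(4,6) + C(6,6) + C(7,6) = 8.
By inclusion–exclusion: 12376 − 2388 + 8 = 9996.

9996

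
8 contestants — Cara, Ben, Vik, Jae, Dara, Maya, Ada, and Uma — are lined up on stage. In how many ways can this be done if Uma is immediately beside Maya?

10080

Place the 6 others and the Uma-Maya pair as 7 objects in a line; the pair has 2 internal arrangements.
That gives 2 × 7! = 2 × 5040 = 10080.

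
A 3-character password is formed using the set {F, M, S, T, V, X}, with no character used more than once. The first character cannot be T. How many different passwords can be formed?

The first character has 6−1 = 5 choices (anything except T).
The remaining 2 characters are filled from the other 5 symbols without repetition: 5 × 4 = 20.
Total: 5 × 20 = 100.

100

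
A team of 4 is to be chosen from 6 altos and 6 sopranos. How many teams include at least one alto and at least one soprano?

465

Unrestricted: C(12,4) = 495 ways to pick any 4 of the 12.
Subtract selections that omit an entire group: no altos → C(6,4) = 15; no sopranos → C(6,4) = 15.
Both groups omitted at once is impossible, so 495 − 30 = 465.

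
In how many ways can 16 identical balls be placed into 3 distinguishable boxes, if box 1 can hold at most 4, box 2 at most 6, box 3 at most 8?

Without the upper bounds there are C(18,2) = 153 ways to split 16 among 3 boxes.
Subtract solutions that violate a single cap (substitute x_i' = x_i − (cap_i+1)): x_1 ≥ 5 gives C(13,2) = 78; x_2 ≥ 7 gives C(11,2) = 55; x_3 ≥ 9 gives C(9,2) = 36. Together 169.
Add back pairs where two caps are both exceeded: 15 + 6 + 1 = 22.
By inclusion–exclusion the count is 153 − 169 + 22 = 6.

6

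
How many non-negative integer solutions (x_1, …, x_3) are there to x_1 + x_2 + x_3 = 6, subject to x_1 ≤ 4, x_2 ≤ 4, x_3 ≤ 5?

By stars and bars, unrestricted non-negative solutions to x_1+…+x_3 = 6 number C(6+2,2) = 28.
Subtract solutions that violate a single cap (substitute x_i' = x_i − (cap_i+1)): x_1 ≥ 5 gives C(3,2) = 3; x_2 ≥ 5 gives C(3,2) = 3; x_3 ≥ 6 gives C(2,2) = 1. Together 7.
No two caps can be exceeded simultaneously, so the pair terms are all 0.
By inclusion–exclusion the count is 28 − 7 + 0 = 21.

21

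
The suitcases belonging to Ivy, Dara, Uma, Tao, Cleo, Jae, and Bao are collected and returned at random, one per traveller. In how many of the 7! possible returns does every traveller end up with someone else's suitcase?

Let Aᵢ be the assignments in which traveller i gets their own suitcase. We want the size of the complement of A₁∪…∪A_7.
By inclusion–exclusion this is Σ_{j=0}^{7} (−1)^j C(7,j)·(7−j)!.
Computing: 5040 − 5040 + 2520 − 840 + 210 − 42 + 7 − 1 = 1854.

1854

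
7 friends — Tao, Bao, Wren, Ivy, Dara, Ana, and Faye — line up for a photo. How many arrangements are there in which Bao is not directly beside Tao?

There are 7! = 5040 arrangements in all. If Bao and Tao are adjacent, merging them into one block gives 2·(6)! = 1440 arrangements.
Complementary counting: 5040 − 1440 = 3600.

3600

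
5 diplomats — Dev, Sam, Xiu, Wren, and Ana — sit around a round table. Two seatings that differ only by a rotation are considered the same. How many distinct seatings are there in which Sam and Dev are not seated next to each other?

Without the restriction there are (4)! = 24 seatings.
Seatings with Sam beside Dev: treat them as a block with 2 internal orders, giving 2 × (3)! = 12.
Subtracting, 24 − 12 = 12.

12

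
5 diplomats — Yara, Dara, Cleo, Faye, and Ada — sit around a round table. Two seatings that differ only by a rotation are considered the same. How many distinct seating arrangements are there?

24

Fix one person's seat to break rotational symmetry; the remaining 4 people can be arranged in (4)! = 24 ways.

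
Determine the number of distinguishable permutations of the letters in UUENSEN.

Letter multiplicities in UUENSEN: E×2, N×2, S×1, U×2.
The number of distinct arrangements is 7!/(2!·2!·2!) = 5040/8 = 630.

630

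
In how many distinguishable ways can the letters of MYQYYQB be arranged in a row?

Letter multiplicities in MYQYYQB: B×1, M×1, Q×2, Y×3.
The number of distinct arrangements is 7!/(3!·2!) = 5040/12 = 420.

420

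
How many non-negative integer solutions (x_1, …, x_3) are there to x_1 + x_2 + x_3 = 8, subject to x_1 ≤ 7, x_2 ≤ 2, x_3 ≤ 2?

8

Without the upper bounds there are C(10,2) = 45 ways to split 8 among 3 variables.
Subtract solutions that violate a single cap (substitute x_i' = x_i − (cap_i+1)): x_1 ≥ 8 gives C(2,2) = 1; x_2 ≥ 3 gives C(7,2) = 21; x_3 ≥ 3 gives C(7,2) = 21. Together 43.
Add back pairs where two caps are both exceeded: 0 + 0 + 6 = 6.
By inclusion–exclusion the count is 45 − 43 + 6 = 8.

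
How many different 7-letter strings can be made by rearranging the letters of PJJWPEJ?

Letter multiplicities in PJJWPEJ: E×1, J×3, P×2, W×1.
So there are 7! / (3!·2!) = 420 distinguishable arrangements.

420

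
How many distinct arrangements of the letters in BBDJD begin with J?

Fix J in the first position and arrange the remaining 4 letters.
Those 4 letters have B appearing twice and D appearing twice, giving (4)!/(2!·2!) = 6.

6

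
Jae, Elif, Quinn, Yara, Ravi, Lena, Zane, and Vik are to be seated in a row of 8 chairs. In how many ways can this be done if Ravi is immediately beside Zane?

10080

Treat {Ravi, Zane} as a single unit. There are 7 units to order, and the pair itself can be ordered 2 ways.
So the count is 2·(7)! = 10080.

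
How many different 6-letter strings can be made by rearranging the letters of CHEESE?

120

CHEESE has 6 letters with E appearing 3 times.
So there are 6! / (3!) = 120 distinguishable arrangements.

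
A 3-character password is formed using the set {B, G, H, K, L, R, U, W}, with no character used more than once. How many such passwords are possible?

Choose and order 3 of the 8 symbols: the first character has 8 options, the next 7, then 6.
8 × 7 × 6 = 336.

336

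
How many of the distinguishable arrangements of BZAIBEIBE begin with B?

5040

With the first slot taken by B, it remains to arrange the other 8 letters (ZAIBEIBE).
Those 8 letters have B appearing twice, E appearing twice, and I appearing twice, giving (8)!/(2!·2!·2!) = 5040.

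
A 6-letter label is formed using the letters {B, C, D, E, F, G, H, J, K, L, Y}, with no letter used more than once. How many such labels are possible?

332640

With no repetition, fill the 6 letters in order: 11 choices, then 10, down to 6.
That product is 11 × 10 × 9 × 8 × 7 × 6 = 332640.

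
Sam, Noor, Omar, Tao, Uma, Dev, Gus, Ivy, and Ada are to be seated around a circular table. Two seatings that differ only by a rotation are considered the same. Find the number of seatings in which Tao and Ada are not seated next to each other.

Without the restriction there are (8)! = 40320 seatings.
Those with Tao next to Ada: fuse the pair into one unit and seat 8 units around a circle — 2·(7)! = 10080.
Subtracting, 40320 − 10080 = 30240.

30240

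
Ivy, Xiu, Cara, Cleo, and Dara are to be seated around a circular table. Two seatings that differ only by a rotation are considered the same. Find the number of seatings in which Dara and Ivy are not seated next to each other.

Without the restriction there are (4)! = 24 seatings.
Those with Dara next to Ivy: fuse the pair into one unit and seat 4 units around a circle — 2·(3)! = 12.
Subtracting, 24 − 12 = 12.

12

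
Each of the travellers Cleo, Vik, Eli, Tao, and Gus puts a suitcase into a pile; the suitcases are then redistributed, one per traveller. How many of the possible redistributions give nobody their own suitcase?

44

This is the derangement count D_5: permutations of 5 items with no fixed point.
By inclusion–exclusion this is Σ_{j=0}^{5} (−1)^j C(5,j)·(5−j)!.
Computing: 120 − 120 + 60 − 20 + 5 − 1 = 44.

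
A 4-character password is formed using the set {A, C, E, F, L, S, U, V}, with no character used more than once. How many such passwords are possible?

1680

With no repetition, fill the 4 characters in order: 8 choices, then 7, down to 5.
8 × 7 × 6 × 5 = 1680.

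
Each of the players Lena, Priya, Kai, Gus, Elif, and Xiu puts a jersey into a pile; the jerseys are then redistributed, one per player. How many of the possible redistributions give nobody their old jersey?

Let Aᵢ be the assignments in which player i gets their old jersey. We want the size of the complement of A₁∪…∪A_6.
By inclusion–exclusion this is Σ_{j=0}^{6} (−1)^j C(6,j)·(6−j)!.
Computing: 720 − 720 + 360 − 120 + 30 − 6 + 1 = 265.

265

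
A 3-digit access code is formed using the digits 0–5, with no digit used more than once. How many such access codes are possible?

Choose and order 3 of the 6 symbols: the first digit has 6 options, the next 5, then 4.
6 × 5 × 4 = 120.

120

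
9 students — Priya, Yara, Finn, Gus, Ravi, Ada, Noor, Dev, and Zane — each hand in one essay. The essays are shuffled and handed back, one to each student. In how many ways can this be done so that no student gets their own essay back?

Count assignments avoiding every fixed point. For any j of the 9 students fixed to their own essay, the other 9−j can be arranged in (9−j)! ways.
By inclusion–exclusion this is Σ_{j=0}^{9} (−1)^j C(9,j)·(9−j)!.
Computing: 362880 − 362880 + 181440 − 60480 + 15120 − 3024 + 504 − 72 + 9 − 1 = 133496.

133496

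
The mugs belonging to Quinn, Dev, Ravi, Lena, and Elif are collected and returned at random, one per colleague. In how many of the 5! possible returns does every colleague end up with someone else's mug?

This is the derangement count D_5: permutations of 5 items with no fixed point.
By inclusion–exclusion this is Σ_{j=0}^{5} (−1)^j C(5,j)·(5−j)!.
Computing: 120 − 120 + 60 − 20 + 5 − 1 = 44.

44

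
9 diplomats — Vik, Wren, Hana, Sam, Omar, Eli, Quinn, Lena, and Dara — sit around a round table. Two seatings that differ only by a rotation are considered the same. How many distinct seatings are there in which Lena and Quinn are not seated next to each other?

30240

Without the restriction there are (8)! = 40320 seatings.
Those with Lena next to Quinn: fuse the pair into one unit and seat 8 units around a circle — 2·(7)! = 10080.
Subtracting, 40320 − 10080 = 30240.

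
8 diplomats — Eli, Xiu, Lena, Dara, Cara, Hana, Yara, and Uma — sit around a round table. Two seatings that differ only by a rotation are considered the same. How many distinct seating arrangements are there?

5040

Seat Eli anywhere (absorbing the rotational symmetry), then permute the other 7: (7)! = 5040.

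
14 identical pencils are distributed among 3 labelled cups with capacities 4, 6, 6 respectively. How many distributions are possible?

6

Ignoring the caps, the number of non-negative solutions to x_1+…+x_3 = 14 is C(16,2) = 120.
Subtract solutions that violate a single cap (substitute x_i' = x_i − (cap_i+1)): x_1 ≥ 5 gives C(11,2) = 55; x_2 ≥ 7 gives C(9,2) = 36; x_3 ≥ 7 gives C(9,2) = 36. Together 127.
Add back pairs where two caps are both exceeded: 6 + 6 + 1 = 13.
By inclusion–exclusion the count is 120 − 127 + 13 = 6.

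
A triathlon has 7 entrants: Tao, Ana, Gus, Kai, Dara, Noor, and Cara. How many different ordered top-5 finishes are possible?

This is an ordered selection of 5 from 7: P(7,5).
That gives 7 × 6 × 5 × 4 × 3 = 2520.

2520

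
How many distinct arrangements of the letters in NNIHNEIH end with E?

210

With the last slot taken by E, it remains to arrange the other 7 letters (NNIHNIH).
Those 7 letters have H appearing twice, I appearing twice, and N appearing 3 times, giving (7)!/(3!·2!·2!) = 210.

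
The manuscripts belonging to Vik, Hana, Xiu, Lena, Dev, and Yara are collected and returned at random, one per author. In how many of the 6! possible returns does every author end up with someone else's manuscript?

This is the derangement count D_6: permutations of 6 items with no fixed point.
By inclusion–exclusion this is Σ_{j=0}^{6} (−1)^j C(6,j)·(6−j)!.
Computing: 720 − 720 + 360 − 120 + 30 − 6 + 1 = 265.

265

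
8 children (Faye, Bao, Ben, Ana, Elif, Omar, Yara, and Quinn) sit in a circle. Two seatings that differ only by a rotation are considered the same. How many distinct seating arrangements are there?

Fix one person's seat to break rotational symmetry; the remaining 7 people can be arranged in (7)! = 5040 ways.

5040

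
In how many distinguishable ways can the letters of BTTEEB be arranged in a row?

90

Letter multiplicities in BTTEEB: B×2, E×2, T×2.
Dividing 6! = 720 by 2!·2!·2! = 8 for the repeated letters gives 90.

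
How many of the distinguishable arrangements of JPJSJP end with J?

With the last slot taken by J, it remains to arrange the other 5 letters (PJSJP).
Those 5 letters have J appearing twice and P appearing twice, giving (5)!/(2!·2!) = 30.

30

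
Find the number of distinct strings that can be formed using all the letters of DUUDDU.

Letter multiplicities in DUUDDU: D×3, U×3.
The number of distinct arrangements is 6!/(3!·3!) = 720/36 = 20.

20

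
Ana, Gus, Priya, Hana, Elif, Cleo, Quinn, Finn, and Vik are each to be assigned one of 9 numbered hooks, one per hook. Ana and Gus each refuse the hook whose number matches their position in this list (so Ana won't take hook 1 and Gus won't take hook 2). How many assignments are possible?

287280

Let Aᵢ (for i ∈ {1, 2}) be the placements that put person i in their forbidden hook. Any j of these fix j positions, leaving (9−j)! ways to fill the rest, and there are C(2,j) ways to pick which j.
By inclusion–exclusion, the number of valid placements is Σ_{j=0}^{2} (−1)^j C(2,j)·(9−j)!.
Computing: 362880 − 80640 + 5040 = 287280.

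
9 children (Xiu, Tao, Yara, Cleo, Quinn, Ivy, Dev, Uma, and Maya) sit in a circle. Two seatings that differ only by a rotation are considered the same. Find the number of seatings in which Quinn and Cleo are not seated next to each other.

30240

All circular seatings of 9 people number (8)! = 40320.
Seatings with Quinn beside Cleo: treat them as a block with 2 internal orders, giving 2 × (7)! = 10080.
Subtracting, 40320 − 10080 = 30240.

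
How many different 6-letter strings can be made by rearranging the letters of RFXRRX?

Letter multiplicities in RFXRRX: F×1, R×3, X×2.
So there are 6! / (3!·2!) = 60 distinguishable arrangements.

60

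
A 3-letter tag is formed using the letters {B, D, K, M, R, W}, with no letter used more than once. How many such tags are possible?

This is a permutation of 3 out of 6: P(6,3) = 6!/3!.
That product is 6 × 5 × 4 = 120.

120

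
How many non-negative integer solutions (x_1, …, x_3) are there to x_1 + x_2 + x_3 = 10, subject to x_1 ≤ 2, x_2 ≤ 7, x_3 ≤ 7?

18

Ignoring the caps, the number of non-negative solutions to x_1+…+x_3 = 10 is C(12,2) = 66.
Subtract solutions that violate a single cap (substitute x_i' = x_i − (cap_i+1)): x_1 ≥ 3 gives C(9,2) = 36; x_2 ≥ 8 gives C(4,2) = 6; x_3 ≥ 8 gives C(4,2) = 6. Together 48.
No two caps can be exceeded simultaneously, so the pair terms are all 0.
By inclusion–exclusion the count is 66 − 48 + 0 = 18.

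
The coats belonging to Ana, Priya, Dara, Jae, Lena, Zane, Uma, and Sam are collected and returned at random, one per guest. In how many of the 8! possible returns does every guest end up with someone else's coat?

Count assignments avoiding every fixed point. For any j of the 8 guests fixed to their own coat, the other 8−j can be arranged in (8−j)! ways.
By inclusion–exclusion this is Σ_{j=0}^{8} (−1)^j C(8,j)·(8−j)!.
Computing: 40320 − 40320 + 20160 − 6720 + 1680 − 336 + 56 − 8 + 1 = 14833.

14833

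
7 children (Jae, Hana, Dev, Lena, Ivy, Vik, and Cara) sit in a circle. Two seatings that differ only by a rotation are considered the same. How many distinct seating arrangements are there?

Around a circle, 7 distinct people have 7!/7 = (6)! = 720 rotationally distinct seatings.

720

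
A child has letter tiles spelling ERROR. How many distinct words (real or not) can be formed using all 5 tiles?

Letter multiplicities in ERROR: E×1, O×1, R×3.
Dividing 5! = 120 by 3! = 6 for the repeated letters gives 20.

20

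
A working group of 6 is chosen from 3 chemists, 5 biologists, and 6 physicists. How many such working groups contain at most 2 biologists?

1974

Split by how many biologists are chosen (0 through 2).
Sum: C(5,0)·C(9,6) + C(5,1)·C(9,5) + C(5,2)·C(9,4) = 84 + 630 + 1260 = 1974.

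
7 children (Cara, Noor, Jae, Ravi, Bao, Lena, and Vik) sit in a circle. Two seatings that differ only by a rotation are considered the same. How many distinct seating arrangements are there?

Fix one person's seat to break rotational symmetry; the remaining 6 people can be arranged in (6)! = 720 ways.

720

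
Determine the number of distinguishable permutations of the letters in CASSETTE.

5040

The 8 letters of CASSETTE have repeats: E appearing twice, S appearing twice, and T appearing twice.
Dividing 8! = 40320 by 2!·2!·2! = 8 for the repeated letters gives 5040.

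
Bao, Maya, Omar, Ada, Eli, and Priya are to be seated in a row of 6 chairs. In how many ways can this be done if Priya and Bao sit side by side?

Treat {Priya, Bao} as a single unit. There are 5 units to order, and the pair itself can be ordered 2 ways.
That gives 2 × 5! = 2 × 120 = 240.

240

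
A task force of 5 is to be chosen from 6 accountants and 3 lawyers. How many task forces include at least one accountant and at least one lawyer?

120

With no constraint there are C(9,5) = 126 possible selections.
Subtract selections that omit an entire group: no accountants → C(3,5) = 0; no lawyers → C(6,5) = 6.
Both groups omitted at once is impossible, so 126 − 6 = 120.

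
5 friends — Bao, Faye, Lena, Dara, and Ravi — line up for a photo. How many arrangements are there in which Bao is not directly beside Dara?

There are 5! = 120 arrangements in all. If Bao and Dara are adjacent, merging them into one block gives 2·(4)! = 48 arrangements.
So 120 − 48 = 72 arrangements keep them apart.

72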